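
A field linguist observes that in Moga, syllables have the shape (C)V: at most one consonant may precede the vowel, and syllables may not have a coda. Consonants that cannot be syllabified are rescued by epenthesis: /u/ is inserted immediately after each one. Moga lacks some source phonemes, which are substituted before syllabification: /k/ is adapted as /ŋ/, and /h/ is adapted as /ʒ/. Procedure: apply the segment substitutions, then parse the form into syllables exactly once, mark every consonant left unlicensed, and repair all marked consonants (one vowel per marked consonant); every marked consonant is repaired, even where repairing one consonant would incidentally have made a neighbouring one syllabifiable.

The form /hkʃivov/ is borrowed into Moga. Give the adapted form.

ʒuŋuʃivovu

Substitution: /h/ → /ʒ/, /k/ → /ŋ/, giving /ʒŋʃivov/.
Syllabifying with onset maximization leaves /ʒ/, /ŋ/, /v/ stranded (no codas are permitted; onsets are limited to one consonant).
Epenthesis after each stranded consonant: /ʒ/ → /ʒu/, /ŋ/ → /ŋu/, /v/ → /vu/.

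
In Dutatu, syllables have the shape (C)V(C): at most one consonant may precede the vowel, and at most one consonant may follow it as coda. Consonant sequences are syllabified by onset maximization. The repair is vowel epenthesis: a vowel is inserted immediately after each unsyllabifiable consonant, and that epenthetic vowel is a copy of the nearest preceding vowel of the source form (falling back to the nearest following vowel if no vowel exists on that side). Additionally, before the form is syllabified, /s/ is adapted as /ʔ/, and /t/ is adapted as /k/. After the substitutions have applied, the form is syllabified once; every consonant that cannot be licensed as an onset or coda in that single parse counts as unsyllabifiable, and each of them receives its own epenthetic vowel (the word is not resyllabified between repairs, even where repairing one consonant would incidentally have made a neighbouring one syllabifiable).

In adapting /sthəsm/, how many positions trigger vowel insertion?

3

After substitution the input is /ʔkhəʔm/.
The unsyllabifiable consonants are /ʔ/, /k/, /m/; each receives one epenthetic vowel.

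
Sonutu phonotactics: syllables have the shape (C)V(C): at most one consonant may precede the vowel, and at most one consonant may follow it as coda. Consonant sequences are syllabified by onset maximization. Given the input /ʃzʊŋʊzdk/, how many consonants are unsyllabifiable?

Syllabifying with onset maximization leaves /ʃ/, /d/, /k/ stranded (at most one coda consonant is licensed; onsets are limited to one consonant).

3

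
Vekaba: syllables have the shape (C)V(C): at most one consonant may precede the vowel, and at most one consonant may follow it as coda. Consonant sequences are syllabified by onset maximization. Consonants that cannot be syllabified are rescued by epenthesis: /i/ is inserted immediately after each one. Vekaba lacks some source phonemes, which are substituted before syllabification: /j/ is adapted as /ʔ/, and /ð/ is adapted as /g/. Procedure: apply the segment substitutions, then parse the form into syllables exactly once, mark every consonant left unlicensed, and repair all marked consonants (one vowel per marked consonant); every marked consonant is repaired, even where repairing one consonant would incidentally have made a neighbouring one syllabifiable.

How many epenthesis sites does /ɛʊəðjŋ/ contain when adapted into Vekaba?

2

After substitution the input is /ɛʊəgʔŋ/.
The unsyllabifiable consonants are /ʔ/, /ŋ/; each receives one epenthetic vowel.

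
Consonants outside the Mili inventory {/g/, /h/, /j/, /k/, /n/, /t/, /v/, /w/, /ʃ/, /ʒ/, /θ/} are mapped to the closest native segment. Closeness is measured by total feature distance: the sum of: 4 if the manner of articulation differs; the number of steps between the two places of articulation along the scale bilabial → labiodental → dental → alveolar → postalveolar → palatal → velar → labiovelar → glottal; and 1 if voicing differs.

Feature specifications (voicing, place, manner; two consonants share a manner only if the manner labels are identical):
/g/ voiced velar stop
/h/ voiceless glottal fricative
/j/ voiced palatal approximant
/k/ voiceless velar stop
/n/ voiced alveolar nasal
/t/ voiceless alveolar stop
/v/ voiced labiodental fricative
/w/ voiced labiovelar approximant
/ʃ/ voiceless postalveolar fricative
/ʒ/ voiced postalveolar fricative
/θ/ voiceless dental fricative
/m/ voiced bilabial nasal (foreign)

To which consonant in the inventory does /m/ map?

/n/ is closest: same manner (nasal), place distance 3 (bilabial→alveolar), same voicing; total 3. Next closest is /v/ at distance 5.

n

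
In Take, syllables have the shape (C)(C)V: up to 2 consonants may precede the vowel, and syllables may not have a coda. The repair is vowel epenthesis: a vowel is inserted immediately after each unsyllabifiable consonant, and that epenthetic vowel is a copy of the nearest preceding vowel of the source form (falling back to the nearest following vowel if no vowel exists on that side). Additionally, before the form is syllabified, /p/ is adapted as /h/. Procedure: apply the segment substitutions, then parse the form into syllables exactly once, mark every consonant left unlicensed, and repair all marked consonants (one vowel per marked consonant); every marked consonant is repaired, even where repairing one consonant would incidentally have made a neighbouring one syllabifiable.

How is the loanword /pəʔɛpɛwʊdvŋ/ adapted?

Substitution: /p/ → /h/, giving /həʔɛhɛwʊdvŋ/.
Under (C)(C)V, the unsyllabifiable consonants are /d/, /v/, /ŋ/ (no codas are permitted; onsets may contain at most 2 consonants).
Each unlicensed consonant becomes the onset of a new syllable: /d/ → /dʊ/, /v/ → /vʊ/, /ŋ/ → /ŋʊ/.

həʔɛhɛwʊdʊvʊŋʊ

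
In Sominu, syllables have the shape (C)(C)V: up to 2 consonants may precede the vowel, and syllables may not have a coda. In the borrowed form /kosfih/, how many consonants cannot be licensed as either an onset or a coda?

The consonants /h/ cannot be parsed into a legal (C)(C)V syllable (no codas are permitted; onsets may contain at most 2 consonants).

1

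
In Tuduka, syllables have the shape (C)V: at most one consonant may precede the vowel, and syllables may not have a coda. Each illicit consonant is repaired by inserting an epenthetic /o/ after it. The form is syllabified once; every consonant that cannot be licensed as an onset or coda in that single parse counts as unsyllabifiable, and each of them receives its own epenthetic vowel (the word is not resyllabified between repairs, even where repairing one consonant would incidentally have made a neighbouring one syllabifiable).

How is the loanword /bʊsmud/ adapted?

bʊsomudo

The consonants /s/, /d/ cannot be parsed into a legal (C)V syllable (no codas are permitted; onsets are limited to one consonant).
Each unlicensed consonant becomes the onset of a new syllable: /s/ → /so/, /d/ → /do/.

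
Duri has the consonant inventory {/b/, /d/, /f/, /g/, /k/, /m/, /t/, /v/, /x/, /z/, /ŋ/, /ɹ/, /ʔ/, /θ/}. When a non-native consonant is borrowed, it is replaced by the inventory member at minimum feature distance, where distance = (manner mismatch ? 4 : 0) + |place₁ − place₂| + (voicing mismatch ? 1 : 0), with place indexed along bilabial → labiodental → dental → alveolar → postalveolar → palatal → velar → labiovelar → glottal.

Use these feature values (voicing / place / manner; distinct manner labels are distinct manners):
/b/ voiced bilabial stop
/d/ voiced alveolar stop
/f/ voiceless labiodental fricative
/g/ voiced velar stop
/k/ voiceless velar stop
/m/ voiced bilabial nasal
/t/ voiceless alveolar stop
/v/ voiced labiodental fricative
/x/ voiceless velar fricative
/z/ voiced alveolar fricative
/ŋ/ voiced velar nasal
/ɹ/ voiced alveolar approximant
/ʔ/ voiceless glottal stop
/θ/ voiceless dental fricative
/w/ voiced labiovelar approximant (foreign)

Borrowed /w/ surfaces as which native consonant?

/ɹ/ is closest: same manner (approximant), place distance 4 (labiovelar→alveolar), same voicing; total 4. Next closest is /g/ at distance 5.

ɹ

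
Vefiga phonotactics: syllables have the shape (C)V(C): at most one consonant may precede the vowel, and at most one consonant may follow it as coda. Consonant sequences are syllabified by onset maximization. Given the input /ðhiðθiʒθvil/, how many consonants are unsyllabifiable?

2

Under (C)V(C), the unsyllabifiable consonants are /ð/, /θ/ (at most one coda consonant is licensed; onsets are limited to one consonant).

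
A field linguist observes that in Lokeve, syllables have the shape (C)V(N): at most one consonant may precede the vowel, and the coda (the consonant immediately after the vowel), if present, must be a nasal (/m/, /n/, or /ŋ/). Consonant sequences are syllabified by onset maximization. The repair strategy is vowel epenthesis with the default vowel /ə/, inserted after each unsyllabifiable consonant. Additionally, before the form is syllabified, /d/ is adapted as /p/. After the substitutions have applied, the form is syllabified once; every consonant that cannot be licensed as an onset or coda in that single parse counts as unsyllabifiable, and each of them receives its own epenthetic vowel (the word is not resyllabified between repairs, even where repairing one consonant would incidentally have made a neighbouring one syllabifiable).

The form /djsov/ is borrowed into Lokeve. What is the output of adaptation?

pəjəsovə

Substitution: /d/ → /p/, giving /pjsov/.
Under (C)V(N), the unsyllabifiable consonants are /p/, /j/, /v/ (only a nasal (/m/, /n/, or /ŋ/) is licensed in coda position; onsets are limited to one consonant).
Each unlicensed consonant becomes the onset of a new syllable: /p/ → /pə/, /j/ → /jə/, /v/ → /və/.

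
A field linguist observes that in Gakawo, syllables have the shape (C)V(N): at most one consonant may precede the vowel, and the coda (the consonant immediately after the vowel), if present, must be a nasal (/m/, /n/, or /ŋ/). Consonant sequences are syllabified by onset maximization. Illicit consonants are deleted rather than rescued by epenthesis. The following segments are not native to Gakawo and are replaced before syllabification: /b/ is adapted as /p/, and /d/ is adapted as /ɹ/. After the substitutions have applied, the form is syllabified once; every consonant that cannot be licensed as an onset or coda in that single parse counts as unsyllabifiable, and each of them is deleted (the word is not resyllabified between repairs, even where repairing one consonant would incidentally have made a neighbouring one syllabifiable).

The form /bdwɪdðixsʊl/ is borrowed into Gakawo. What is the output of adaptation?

Substitution: /b/ → /p/, /d/ → /ɹ/, giving /pɹwɪɹðixsʊl/.
Syllabifying with onset maximization leaves /p/, /ɹ/, /ɹ/, /x/, /l/ stranded (only a nasal (/m/, /n/, or /ŋ/) is licensed in coda position; onsets are limited to one consonant).
Deletion applies to /p/, /ɹ/, /ɹ/, /x/, /l/.

wɪðisʊ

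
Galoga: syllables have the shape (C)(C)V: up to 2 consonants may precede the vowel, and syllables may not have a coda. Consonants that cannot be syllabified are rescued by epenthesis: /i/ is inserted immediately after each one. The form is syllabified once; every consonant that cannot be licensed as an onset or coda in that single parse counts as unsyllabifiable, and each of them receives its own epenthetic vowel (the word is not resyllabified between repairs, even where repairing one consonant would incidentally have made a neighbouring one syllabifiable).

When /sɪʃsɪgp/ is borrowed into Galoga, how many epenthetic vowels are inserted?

The unsyllabifiable consonants are /g/, /p/; each receives one epenthetic vowel.

2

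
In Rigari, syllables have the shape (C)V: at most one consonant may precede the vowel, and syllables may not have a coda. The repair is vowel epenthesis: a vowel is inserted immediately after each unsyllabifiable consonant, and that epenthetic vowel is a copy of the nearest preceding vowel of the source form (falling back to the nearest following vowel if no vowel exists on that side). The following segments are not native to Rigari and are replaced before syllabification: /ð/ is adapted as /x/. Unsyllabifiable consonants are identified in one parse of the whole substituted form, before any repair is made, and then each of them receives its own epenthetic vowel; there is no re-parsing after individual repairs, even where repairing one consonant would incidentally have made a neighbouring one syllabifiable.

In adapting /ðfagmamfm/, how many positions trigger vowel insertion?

5

After substitution the input is /xfagmamfm/.
The unsyllabifiable consonants are /x/, /g/, /m/, /f/, /m/; each receives one epenthetic vowel.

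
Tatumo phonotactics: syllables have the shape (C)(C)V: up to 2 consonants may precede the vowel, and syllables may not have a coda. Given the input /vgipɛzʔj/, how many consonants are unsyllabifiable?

3

The consonants /z/, /ʔ/, /j/ cannot be parsed into a legal (C)(C)V syllable (no codas are permitted; onsets may contain at most 2 consonants).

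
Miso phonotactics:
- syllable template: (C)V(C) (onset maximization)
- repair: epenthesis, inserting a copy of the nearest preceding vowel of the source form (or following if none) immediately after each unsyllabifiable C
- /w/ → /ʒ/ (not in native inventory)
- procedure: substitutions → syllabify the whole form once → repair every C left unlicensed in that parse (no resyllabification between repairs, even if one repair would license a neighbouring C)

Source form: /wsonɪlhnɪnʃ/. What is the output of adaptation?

Substitution: /w/ → /ʒ/, giving /ʒsonɪlhnɪnʃ/.
The consonants /ʒ/, /h/, /ʃ/ cannot be parsed into a legal (C)V(C) syllable (at most one coda consonant is licensed; onsets are limited to one consonant).
Each unlicensed consonant becomes the onset of a new syllable: /ʒ/ → /ʒo/, /h/ → /hɪ/, /ʃ/ → /ʃɪ/.

ʒosonɪlhɪnɪnʃɪ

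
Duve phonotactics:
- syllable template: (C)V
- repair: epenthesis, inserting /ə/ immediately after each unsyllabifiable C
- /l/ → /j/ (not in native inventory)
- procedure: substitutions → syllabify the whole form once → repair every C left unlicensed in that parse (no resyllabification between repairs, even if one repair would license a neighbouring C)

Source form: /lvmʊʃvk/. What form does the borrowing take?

jəvəmʊʃəvəkə

Substitution: /l/ → /j/, giving /jvmʊʃvk/.
Under (C)V, the unsyllabifiable consonants are /j/, /v/, /ʃ/, /v/, /k/ (no codas are permitted; onsets are limited to one consonant).
Each unlicensed consonant becomes the onset of a new syllable: /j/ → /jə/, /v/ → /və/, /ʃ/ → /ʃə/, /v/ → /və/, /k/ → /kə/.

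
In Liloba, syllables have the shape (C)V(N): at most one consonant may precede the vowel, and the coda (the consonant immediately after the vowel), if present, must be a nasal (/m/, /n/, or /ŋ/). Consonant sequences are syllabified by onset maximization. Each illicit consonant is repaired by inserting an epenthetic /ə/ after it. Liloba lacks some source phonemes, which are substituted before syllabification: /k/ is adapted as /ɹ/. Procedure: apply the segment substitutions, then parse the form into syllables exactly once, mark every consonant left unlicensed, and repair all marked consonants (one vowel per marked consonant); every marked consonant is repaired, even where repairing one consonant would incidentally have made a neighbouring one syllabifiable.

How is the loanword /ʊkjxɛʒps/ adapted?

Substitution: /k/ → /ɹ/, giving /ʊɹjxɛʒps/.
Under (C)V(N), the unsyllabifiable consonants are /ɹ/, /j/, /ʒ/, /p/, /s/ (only a nasal (/m/, /n/, or /ŋ/) is licensed in coda position; onsets are limited to one consonant).
Inserting the epenthetic vowel yields /ɹ/ → /ɹə/, /j/ → /jə/, /ʒ/ → /ʒə/, /p/ → /pə/, /s/ → /sə/.

ʊɹəjəxɛʒəpəsə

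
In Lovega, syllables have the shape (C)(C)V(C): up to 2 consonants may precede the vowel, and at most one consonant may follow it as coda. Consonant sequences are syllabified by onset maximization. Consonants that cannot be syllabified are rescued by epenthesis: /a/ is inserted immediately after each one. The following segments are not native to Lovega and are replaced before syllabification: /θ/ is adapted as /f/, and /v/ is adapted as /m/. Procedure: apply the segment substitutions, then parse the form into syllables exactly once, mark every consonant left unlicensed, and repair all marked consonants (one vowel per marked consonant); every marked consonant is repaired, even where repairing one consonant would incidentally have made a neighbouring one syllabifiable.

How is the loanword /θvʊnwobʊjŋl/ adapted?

Substitution: /θ/ → /f/, /v/ → /m/, giving /fmʊnwobʊjŋl/.
Syllabifying with onset maximization leaves /ŋ/, /l/ stranded (at most one coda consonant is licensed; onsets may contain at most 2 consonants).
Each unlicensed consonant becomes the onset of a new syllable: /ŋ/ → /ŋa/, /l/ → /la/.

fmʊnwobʊjŋala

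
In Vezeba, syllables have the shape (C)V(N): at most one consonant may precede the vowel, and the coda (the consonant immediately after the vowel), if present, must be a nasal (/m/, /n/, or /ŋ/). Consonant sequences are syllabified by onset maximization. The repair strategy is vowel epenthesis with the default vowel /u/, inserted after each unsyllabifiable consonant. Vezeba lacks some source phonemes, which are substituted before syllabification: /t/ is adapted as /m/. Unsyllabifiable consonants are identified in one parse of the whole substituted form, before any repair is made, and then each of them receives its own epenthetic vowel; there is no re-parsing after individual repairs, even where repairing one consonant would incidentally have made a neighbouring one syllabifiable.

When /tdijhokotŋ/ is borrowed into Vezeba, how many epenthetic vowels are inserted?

3

After substitution the input is /mdijhokomŋ/.
The unsyllabifiable consonants are /m/, /j/, /ŋ/; each receives one epenthetic vowel.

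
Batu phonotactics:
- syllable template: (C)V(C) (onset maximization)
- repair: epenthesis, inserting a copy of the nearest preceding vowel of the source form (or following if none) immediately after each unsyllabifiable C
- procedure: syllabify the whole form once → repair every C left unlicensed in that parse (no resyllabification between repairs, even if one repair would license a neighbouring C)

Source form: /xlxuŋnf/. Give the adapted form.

xuluxuŋnufu

Syllabifying with onset maximization leaves /x/, /l/, /n/, /f/ stranded (at most one coda consonant is licensed; onsets are limited to one consonant).
Inserting the epenthetic vowel yields /x/ → /xu/, /l/ → /lu/, /n/ → /nu/, /f/ → /fu/.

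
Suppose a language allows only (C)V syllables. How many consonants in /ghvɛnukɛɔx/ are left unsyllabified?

Syllabifying with onset maximization leaves /g/, /h/, /x/ stranded (no codas are permitted; onsets are limited to one consonant).

3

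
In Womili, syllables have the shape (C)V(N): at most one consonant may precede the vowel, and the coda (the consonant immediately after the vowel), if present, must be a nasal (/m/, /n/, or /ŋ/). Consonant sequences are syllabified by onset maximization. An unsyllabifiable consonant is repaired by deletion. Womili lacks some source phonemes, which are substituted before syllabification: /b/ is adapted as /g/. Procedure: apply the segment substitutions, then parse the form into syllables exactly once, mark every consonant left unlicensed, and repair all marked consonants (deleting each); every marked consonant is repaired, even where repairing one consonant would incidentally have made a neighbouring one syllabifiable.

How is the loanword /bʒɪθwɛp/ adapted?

ʒɪwɛ

Substitution: /b/ → /g/, giving /gʒɪθwɛp/.
The consonants /g/, /θ/, /p/ cannot be parsed into a legal (C)V(N) syllable (only a nasal (/m/, /n/, or /ŋ/) is licensed in coda position; onsets are limited to one consonant).
Each unlicensed consonant is deleted: /g/, /θ/, /p/.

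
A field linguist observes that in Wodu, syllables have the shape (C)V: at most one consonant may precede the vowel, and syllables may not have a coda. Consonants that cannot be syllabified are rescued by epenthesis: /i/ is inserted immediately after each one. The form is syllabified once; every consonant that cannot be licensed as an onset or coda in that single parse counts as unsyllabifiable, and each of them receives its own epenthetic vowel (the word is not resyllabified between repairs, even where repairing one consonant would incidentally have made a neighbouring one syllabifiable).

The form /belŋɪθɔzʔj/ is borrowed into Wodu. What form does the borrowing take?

Syllabifying with onset maximization leaves /l/, /z/, /ʔ/, /j/ stranded (no codas are permitted; onsets are limited to one consonant).
Each unlicensed consonant becomes the onset of a new syllable: /l/ → /li/, /z/ → /zi/, /ʔ/ → /ʔi/, /j/ → /ji/.

beliŋɪθɔziʔiji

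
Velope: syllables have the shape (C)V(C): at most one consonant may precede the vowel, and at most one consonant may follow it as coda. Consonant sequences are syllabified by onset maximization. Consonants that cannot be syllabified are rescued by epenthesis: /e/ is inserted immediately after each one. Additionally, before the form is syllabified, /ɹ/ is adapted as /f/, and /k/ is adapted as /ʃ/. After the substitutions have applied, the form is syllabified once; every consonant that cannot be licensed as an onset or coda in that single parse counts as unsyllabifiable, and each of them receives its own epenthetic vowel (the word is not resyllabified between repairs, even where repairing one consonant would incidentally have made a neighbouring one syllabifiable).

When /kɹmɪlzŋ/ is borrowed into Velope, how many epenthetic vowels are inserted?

4

After substitution the input is /ʃfmɪlzŋ/.
The unsyllabifiable consonants are /ʃ/, /f/, /z/, /ŋ/; each receives one epenthetic vowel.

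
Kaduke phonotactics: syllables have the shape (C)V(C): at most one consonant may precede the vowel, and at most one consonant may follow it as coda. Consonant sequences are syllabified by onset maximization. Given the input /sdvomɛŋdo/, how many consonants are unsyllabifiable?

Syllabifying with onset maximization leaves /s/, /d/ stranded (at most one coda consonant is licensed; onsets are limited to one consonant).

2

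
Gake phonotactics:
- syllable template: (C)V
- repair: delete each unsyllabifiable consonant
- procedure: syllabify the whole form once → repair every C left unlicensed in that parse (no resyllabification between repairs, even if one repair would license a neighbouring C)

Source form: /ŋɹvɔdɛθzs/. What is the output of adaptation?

vɔdɛ

The consonants /ŋ/, /ɹ/, /θ/, /z/, /s/ cannot be parsed into a legal (C)V syllable (no codas are permitted; onsets are limited to one consonant).
Deletion applies to /ŋ/, /ɹ/, /θ/, /z/, /s/.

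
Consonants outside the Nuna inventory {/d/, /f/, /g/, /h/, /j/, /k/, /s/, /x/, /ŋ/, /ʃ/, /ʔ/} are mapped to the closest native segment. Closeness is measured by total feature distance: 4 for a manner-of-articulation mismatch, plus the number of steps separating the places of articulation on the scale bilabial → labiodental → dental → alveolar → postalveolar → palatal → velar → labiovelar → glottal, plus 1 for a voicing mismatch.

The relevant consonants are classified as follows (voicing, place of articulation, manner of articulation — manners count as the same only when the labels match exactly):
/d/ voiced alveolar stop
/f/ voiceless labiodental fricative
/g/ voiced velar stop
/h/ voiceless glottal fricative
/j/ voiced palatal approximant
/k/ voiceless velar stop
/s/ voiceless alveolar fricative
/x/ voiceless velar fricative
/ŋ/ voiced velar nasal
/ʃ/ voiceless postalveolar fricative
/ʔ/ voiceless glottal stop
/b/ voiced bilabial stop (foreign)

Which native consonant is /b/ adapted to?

/d/ is closest: same manner (stop), place distance 3 (bilabial→alveolar), same voicing; total 3. Next closest is /f/ at distance 6.

d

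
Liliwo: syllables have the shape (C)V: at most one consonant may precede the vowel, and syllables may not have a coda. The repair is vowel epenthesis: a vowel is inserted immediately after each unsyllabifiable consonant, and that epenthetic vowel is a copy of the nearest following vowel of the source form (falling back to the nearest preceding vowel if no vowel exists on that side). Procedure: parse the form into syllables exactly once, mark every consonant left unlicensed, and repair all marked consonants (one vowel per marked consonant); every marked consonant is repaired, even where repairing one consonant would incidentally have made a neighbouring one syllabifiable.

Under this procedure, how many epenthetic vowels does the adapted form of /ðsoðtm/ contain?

The unsyllabifiable consonants are /ð/, /ð/, /t/, /m/; each receives one epenthetic vowel.

4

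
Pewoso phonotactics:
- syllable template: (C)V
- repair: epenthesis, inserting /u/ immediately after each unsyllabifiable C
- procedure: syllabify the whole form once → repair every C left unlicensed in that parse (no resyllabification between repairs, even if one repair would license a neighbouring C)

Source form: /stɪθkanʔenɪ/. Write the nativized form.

sutɪθukanuʔenɪ

Syllabifying with onset maximization leaves /s/, /θ/, /n/ stranded (no codas are permitted; onsets are limited to one consonant).
Inserting the epenthetic vowel yields /s/ → /su/, /θ/ → /θu/, /n/ → /nu/.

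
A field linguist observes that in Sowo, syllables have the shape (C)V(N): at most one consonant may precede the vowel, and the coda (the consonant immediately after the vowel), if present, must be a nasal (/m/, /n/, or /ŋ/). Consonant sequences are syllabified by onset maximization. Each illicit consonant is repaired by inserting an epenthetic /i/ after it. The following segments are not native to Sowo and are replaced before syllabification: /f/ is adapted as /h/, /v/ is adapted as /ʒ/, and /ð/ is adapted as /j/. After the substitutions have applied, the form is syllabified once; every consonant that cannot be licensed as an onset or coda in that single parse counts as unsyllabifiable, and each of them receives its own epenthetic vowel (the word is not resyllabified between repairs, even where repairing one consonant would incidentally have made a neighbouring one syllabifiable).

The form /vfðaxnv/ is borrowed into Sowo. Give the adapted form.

Substitution: /v/ → /ʒ/, /f/ → /h/, /ð/ → /j/, giving /ʒhjaxnʒ/.
Syllabifying with onset maximization leaves /ʒ/, /h/, /x/, /n/, /ʒ/ stranded (only a nasal (/m/, /n/, or /ŋ/) is licensed in coda position; onsets are limited to one consonant).
Epenthesis after each stranded consonant: /ʒ/ → /ʒi/, /h/ → /hi/, /x/ → /xi/, /n/ → /ni/, /ʒ/ → /ʒi/.

ʒihijaxiniʒi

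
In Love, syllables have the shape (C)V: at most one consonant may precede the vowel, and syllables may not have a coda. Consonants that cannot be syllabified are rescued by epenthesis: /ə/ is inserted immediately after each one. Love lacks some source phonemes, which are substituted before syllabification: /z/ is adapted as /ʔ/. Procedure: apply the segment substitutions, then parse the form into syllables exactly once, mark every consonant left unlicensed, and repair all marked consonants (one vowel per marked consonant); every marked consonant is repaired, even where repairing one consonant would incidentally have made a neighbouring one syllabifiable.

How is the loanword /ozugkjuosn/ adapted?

Substitution: /z/ → /ʔ/, giving /oʔugkjuosn/.
Syllabifying with onset maximization leaves /g/, /k/, /s/, /n/ stranded (no codas are permitted; onsets are limited to one consonant).
Each unlicensed consonant becomes the onset of a new syllable: /g/ → /gə/, /k/ → /kə/, /s/ → /sə/, /n/ → /nə/.

oʔugəkəjuosənə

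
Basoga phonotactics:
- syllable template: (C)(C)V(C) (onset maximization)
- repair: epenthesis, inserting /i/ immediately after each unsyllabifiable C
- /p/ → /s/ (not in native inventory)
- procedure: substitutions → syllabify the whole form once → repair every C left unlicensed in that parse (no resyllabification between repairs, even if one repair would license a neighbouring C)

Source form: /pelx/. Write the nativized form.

Substitution: /p/ → /s/, giving /selx/.
Under (C)(C)V(C), the unsyllabifiable consonants are /x/ (at most one coda consonant is licensed; onsets may contain at most 2 consonants).
Inserting the epenthetic vowel yields /x/ → /xi/.

selxi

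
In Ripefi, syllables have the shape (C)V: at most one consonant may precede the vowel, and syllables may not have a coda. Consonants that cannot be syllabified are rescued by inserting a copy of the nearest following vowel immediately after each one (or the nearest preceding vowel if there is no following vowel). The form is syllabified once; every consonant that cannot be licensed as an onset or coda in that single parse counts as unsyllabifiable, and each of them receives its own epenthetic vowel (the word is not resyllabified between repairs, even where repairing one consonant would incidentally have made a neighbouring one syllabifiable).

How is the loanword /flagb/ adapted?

falagaba

Syllabifying with onset maximization leaves /f/, /g/, /b/ stranded (no codas are permitted; onsets are limited to one consonant).
Inserting the epenthetic vowel yields /f/ → /fa/, /g/ → /ga/, /b/ → /ba/.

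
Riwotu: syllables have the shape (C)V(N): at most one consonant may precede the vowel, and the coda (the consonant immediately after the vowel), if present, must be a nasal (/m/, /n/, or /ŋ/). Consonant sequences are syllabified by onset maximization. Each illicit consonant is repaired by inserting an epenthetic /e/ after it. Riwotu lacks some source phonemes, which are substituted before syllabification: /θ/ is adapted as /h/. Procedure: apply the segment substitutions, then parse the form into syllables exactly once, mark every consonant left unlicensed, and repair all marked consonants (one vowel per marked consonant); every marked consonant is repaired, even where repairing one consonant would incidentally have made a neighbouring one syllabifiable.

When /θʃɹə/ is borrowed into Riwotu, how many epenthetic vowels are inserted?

2

After substitution the input is /hʃɹə/.
The unsyllabifiable consonants are /h/, /ʃ/; each receives one epenthetic vowel.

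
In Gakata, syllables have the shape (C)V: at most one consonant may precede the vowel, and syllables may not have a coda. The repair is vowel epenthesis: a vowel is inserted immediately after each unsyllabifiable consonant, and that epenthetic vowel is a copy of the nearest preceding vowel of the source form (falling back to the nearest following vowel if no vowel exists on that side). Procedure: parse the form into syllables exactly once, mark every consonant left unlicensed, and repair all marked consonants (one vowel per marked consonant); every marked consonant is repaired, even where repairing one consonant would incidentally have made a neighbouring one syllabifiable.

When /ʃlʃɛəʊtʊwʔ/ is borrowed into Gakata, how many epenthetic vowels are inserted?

4

The unsyllabifiable consonants are /ʃ/, /l/, /w/, /ʔ/; each receives one epenthetic vowel.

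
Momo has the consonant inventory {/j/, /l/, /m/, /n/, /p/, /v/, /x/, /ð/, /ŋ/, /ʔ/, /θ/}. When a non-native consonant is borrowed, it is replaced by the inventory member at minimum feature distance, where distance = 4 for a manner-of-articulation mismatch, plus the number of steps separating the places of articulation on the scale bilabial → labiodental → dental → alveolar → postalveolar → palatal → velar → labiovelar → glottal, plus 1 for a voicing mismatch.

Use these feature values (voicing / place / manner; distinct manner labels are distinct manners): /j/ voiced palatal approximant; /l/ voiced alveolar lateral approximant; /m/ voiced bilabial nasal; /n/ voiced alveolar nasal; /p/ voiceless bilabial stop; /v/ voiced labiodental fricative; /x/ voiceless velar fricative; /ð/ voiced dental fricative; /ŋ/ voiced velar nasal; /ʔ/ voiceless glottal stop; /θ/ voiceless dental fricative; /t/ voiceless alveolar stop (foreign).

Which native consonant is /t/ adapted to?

p

/p/ is closest: same manner (stop), place distance 3 (alveolar→bilabial), same voicing; total 3. Next closest is /l/ at distance 5.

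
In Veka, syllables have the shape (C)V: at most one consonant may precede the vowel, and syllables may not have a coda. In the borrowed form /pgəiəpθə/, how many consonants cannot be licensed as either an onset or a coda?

2

Under (C)V, the unsyllabifiable consonants are /p/, /p/ (no codas are permitted; onsets are limited to one consonant).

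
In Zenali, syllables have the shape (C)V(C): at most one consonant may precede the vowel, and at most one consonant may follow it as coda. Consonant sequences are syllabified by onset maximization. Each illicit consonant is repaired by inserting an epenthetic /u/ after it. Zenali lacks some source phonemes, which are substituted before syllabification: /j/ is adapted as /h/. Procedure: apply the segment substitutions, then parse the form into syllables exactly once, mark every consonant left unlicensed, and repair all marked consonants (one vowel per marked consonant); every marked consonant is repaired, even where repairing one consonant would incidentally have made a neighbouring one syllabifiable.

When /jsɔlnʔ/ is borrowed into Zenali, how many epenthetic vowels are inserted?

After substitution the input is /hsɔlnʔ/.
The unsyllabifiable consonants are /h/, /n/, /ʔ/; each receives one epenthetic vowel.

3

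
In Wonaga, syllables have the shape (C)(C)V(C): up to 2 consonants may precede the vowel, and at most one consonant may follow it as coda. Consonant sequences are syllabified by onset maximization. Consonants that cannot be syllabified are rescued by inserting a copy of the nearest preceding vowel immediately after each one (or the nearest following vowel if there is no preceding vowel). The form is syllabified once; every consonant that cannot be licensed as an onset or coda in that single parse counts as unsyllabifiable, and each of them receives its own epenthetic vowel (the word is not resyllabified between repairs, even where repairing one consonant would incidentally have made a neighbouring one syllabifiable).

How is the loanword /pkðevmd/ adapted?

pekðevmede

The consonants /p/, /m/, /d/ cannot be parsed into a legal (C)(C)V(C) syllable (at most one coda consonant is licensed; onsets may contain at most 2 consonants).
Epenthesis after each stranded consonant: /p/ → /pe/, /m/ → /me/, /d/ → /de/.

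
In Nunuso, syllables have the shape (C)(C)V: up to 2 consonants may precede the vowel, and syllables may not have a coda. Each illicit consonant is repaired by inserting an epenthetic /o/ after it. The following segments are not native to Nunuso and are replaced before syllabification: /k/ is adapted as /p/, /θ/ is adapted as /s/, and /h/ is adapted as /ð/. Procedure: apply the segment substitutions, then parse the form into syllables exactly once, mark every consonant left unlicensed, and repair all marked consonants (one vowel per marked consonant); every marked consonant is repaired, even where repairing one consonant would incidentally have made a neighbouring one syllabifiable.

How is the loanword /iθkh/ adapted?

Substitution: /θ/ → /s/, /k/ → /p/, /h/ → /ð/, giving /ispð/.
The consonants /s/, /p/, /ð/ cannot be parsed into a legal (C)(C)V syllable (no codas are permitted; onsets may contain at most 2 consonants).
Each unlicensed consonant becomes the onset of a new syllable: /s/ → /so/, /p/ → /po/, /ð/ → /ðo/.

isopoðo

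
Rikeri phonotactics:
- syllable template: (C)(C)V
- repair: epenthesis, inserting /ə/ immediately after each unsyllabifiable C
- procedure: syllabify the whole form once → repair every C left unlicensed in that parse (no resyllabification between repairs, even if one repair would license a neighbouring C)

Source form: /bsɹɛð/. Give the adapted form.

Under (C)(C)V, the unsyllabifiable consonants are /b/, /ð/ (no codas are permitted; onsets may contain at most 2 consonants).
Each unlicensed consonant becomes the onset of a new syllable: /b/ → /bə/, /ð/ → /ðə/.

bəsɹɛðə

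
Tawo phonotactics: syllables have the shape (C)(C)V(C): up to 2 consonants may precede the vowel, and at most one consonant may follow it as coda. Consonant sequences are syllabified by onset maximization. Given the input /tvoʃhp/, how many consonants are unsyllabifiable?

Syllabifying with onset maximization leaves /h/, /p/ stranded (at most one coda consonant is licensed; onsets may contain at most 2 consonants).

2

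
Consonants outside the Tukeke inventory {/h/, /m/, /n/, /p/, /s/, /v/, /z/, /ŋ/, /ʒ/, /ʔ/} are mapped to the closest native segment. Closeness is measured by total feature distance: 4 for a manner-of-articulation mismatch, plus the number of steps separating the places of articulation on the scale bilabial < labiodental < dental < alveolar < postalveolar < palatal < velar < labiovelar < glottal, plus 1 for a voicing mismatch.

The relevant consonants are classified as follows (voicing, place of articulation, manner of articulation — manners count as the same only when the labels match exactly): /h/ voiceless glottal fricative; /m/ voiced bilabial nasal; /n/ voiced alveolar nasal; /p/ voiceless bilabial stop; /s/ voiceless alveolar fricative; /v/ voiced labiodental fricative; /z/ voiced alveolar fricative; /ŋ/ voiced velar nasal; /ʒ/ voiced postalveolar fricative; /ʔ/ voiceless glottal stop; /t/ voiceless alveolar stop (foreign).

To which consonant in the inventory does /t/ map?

p

/p/ is closest: same manner (stop), place distance 3 (alveolar→bilabial), same voicing; total 3. Next closest is /s/ at distance 4.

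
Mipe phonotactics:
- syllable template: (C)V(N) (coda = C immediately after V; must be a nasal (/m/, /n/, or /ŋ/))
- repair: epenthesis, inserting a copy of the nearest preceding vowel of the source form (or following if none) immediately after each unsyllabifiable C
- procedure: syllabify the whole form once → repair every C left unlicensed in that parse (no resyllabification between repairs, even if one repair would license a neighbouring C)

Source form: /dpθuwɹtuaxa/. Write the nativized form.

The consonants /d/, /p/, /w/, /ɹ/ cannot be parsed into a legal (C)V(N) syllable (only a nasal (/m/, /n/, or /ŋ/) is licensed in coda position; onsets are limited to one consonant).
Each unlicensed consonant becomes the onset of a new syllable: /d/ → /du/, /p/ → /pu/, /w/ → /wu/, /ɹ/ → /ɹu/.

dupuθuwuɹutuaxa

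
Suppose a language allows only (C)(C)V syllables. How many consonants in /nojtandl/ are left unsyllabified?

Under (C)(C)V, the unsyllabifiable consonants are /n/, /d/, /l/ (no codas are permitted; onsets may contain at most 2 consonants).

3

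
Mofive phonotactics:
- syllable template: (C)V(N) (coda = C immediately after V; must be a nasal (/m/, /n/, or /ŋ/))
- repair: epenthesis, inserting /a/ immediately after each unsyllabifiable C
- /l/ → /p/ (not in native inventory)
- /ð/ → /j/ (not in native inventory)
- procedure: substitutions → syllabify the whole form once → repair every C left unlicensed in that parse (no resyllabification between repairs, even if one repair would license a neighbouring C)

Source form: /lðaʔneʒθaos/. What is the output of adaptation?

Substitution: /l/ → /p/, /ð/ → /j/, giving /pjaʔneʒθaos/.
The consonants /p/, /ʔ/, /ʒ/, /s/ cannot be parsed into a legal (C)V(N) syllable (only a nasal (/m/, /n/, or /ŋ/) is licensed in coda position; onsets are limited to one consonant).
Epenthesis after each stranded consonant: /p/ → /pa/, /ʔ/ → /ʔa/, /ʒ/ → /ʒa/, /s/ → /sa/.

pajaʔaneʒaθaosa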